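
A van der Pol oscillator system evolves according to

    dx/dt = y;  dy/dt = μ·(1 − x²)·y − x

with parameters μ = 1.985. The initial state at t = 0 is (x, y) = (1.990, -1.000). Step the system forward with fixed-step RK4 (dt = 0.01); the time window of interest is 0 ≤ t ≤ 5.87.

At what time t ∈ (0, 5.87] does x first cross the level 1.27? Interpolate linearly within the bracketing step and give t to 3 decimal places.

t=0.000: state=(1.990, -1.000)
step 1 (dt=0.01): k1=(-1.000, 3.886), k2=(-0.981, 3.738), k3=(-0.981, 3.743), k4=(-0.963, 3.601); state += dt/6·(k1+2k2+2k3+k4)
t=0.010: state=(1.980, -0.963)
t=0.020: state=(1.971, -0.928)
t=0.030: state=(1.962, -0.896)
continuing one RK4 step at a time; state shown every 20 steps (Δt=0.2):
t=0.200: state=(1.840, -0.589)
t=0.400: state=(1.735, -0.487)
t=0.600: state=(1.640, -0.475)
t=0.800: state=(1.543, -0.498)
t=1.000: state=(1.439, -0.544)
t=1.200: state=(1.324, -0.613)
t=1.280: state=(1.273, -0.648)
next step: t=1.290: state=(1.267, -0.653) — x has crossed 1.27
linear interpolation between t=1.280 (1.27338) and t=1.290 (1.26688) → t≈1.285

t = 1.285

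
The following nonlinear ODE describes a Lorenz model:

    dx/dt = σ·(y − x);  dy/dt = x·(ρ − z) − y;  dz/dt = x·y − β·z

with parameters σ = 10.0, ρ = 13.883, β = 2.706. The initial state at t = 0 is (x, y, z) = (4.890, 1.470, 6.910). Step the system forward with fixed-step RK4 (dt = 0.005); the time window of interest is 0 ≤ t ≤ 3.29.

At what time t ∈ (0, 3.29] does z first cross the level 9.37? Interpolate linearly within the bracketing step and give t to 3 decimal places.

t=0.000: state=(4.890, 1.470, 6.910)
step 1 (dt=0.005): k1=(-34.200, 32.628, -11.510), k2=(-32.529, 32.088, -11.166), k3=(-32.585, 32.115, -11.168), k4=(-30.965, 31.595, -10.839); state += dt/6·(k1+2k2+2k3+k4)
t=0.005: state=(4.727, 1.631, 6.854)
t=0.010: state=(4.580, 1.786, 6.802)
t=0.015: state=(4.447, 1.937, 6.752)
continuing one RK4 step at a time; state shown every 40 steps (Δt=0.2):
t=0.200: state=(4.928, 6.735, 6.841)
t=0.295: state=(6.966, 9.282, 9.367)
next step: t=0.300: state=(7.082, 9.391, 9.567) — z has crossed 9.37
linear interpolation between t=0.295 (9.36747) and t=0.300 (9.56730) → t≈0.295

t = 0.295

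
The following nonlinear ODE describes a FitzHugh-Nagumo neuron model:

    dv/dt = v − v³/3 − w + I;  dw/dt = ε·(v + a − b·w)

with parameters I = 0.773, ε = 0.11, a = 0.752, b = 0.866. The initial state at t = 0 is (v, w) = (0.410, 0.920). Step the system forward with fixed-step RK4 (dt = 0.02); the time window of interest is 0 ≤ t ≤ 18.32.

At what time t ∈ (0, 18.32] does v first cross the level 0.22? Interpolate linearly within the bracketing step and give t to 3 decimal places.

t = 10.478

t=0.000: state=(0.410, 0.920)
step 1 (dt=0.02): k1=(0.240, 0.040), k2=(0.242, 0.040), k3=(0.242, 0.040), k4=(0.243, 0.041); state += dt/6·(k1+2k2+2k3+k4)
t=0.020: state=(0.415, 0.921)
t=0.040: state=(0.420, 0.922)
t=0.060: state=(0.425, 0.922)
continuing one RK4 step at a time; state shown every 50 steps (Δt=1):
t=1.000: state=(0.734, 0.974)
t=2.000: state=(1.141, 1.064)
t=3.000: state=(1.370, 1.180)
t=4.000: state=(1.395, 1.298)
t=5.000: state=(1.331, 1.402)
t=6.000: state=(1.234, 1.488)
t=7.000: state=(1.116, 1.556)
t=8.000: state=(0.971, 1.603)
t=9.000: state=(0.776, 1.628)
t=10.000: state=(0.465, 1.625)
t=10.460: state=(0.231, 1.611)
next step: t=10.480: state=(0.219, 1.610) — v has crossed 0.22
linear interpolation between t=10.460 (0.23125) and t=10.480 (0.21893) → t≈10.478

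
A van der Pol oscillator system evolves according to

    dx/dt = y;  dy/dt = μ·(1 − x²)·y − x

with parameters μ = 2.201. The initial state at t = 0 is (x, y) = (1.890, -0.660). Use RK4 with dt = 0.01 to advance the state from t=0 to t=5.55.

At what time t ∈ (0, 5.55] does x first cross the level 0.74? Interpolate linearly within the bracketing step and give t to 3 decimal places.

t=0.000: state=(1.890, -0.660)
step 1 (dt=0.01): k1=(-0.660, 1.846), k2=(-0.651, 1.780), k3=(-0.651, 1.782), k4=(-0.642, 1.717); state += dt/6·(k1+2k2+2k3+k4)
t=0.010: state=(1.883, -0.642)
t=0.020: state=(1.877, -0.626)
t=0.030: state=(1.871, -0.610)
continuing one RK4 step at a time; state shown every 20 steps (Δt=0.2):
t=0.200: state=(1.782, -0.464)
t=0.400: state=(1.695, -0.422)
t=0.600: state=(1.610, -0.430)
t=0.800: state=(1.521, -0.460)
t=1.000: state=(1.425, -0.506)
t=1.200: state=(1.318, -0.572)
t=1.400: state=(1.194, -0.667)
t=1.600: state=(1.048, -0.808)
t=1.800: state=(0.866, -1.033)
t=1.910: state=(0.742, -1.217)
next step: t=1.920: state=(0.730, -1.237) — x has crossed 0.74
linear interpolation between t=1.910 (0.74245) and t=1.920 (0.73018) → t≈1.912

t = 1.912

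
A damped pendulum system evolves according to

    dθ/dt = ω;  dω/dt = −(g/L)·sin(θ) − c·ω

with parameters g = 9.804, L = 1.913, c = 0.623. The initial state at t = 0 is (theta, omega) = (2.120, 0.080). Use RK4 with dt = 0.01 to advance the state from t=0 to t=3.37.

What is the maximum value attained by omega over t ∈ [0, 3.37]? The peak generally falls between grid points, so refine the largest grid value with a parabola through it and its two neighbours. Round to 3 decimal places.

t=0.000: state=(2.120, 0.080)
step 1 (dt=0.01): k1=(0.080, -4.421), k2=(0.058, -4.406), k3=(0.058, -4.407), k4=(0.036, -4.392); state += dt/6·(k1+2k2+2k3+k4)
t=0.010: state=(2.121, 0.036)
t=0.020: state=(2.121, -0.008)
t=0.030: state=(2.120, -0.051)
continuing one RK4 step at a time; state shown every 20 steps (Δt=0.2):
t=0.200: state=(2.051, -0.762)
t=0.400: state=(1.818, -1.567)
t=0.600: state=(1.426, -2.340)
t=0.800: state=(0.893, -2.940)
t=1.000: state=(0.278, -3.117)
t=1.200: state=(-0.315, -2.722)
t=1.400: state=(-0.781, -1.890)
t=1.600: state=(-1.060, -0.893)
t=1.800: state=(-1.140, 0.078)
t=2.000: state=(-1.037, 0.928)
t=2.200: state=(-0.782, 1.583)
t=2.400: state=(-0.424, 1.943)
t=2.600: state=(-0.030, 1.927)
t=2.800: state=(0.323, 1.552)
t=3.000: state=(0.575, 0.942)
t=3.200: state=(0.694, 0.251)
t=3.370: state=(0.689, -0.306)
largest grid value and its neighbours: omega(2.480)=1.98333, omega(2.490)=1.98397, omega(2.500)=1.98362
parabola through these three points peaks at t≈2.491 with omega≈1.98398

max omega = 1.984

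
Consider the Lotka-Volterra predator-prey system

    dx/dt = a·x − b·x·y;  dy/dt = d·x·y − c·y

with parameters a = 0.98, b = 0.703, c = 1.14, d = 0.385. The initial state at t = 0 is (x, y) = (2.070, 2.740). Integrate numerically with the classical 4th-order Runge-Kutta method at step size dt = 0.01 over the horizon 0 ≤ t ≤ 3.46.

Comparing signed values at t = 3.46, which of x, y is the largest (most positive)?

largest component: x

t=0.000: state=(2.070, 2.740)
step 1 (dt=0.01): k1=(-1.959, -0.940), k2=(-1.943, -0.949), k3=(-1.943, -0.949), k4=(-1.927, -0.957); state += dt/6·(k1+2k2+2k3+k4)
t=0.010: state=(2.051, 2.731)
t=0.020: state=(2.031, 2.721)
t=0.030: state=(2.013, 2.711)
continuing one RK4 step at a time; state shown every 20 steps (Δt=0.2):
t=0.200: state=(1.738, 2.524)
t=0.400: state=(1.509, 2.276)
t=0.600: state=(1.357, 2.022)
t=0.800: state=(1.264, 1.780)
t=1.000: state=(1.216, 1.559)
t=1.200: state=(1.205, 1.362)
t=1.400: state=(1.226, 1.190)
t=1.600: state=(1.275, 1.043)
t=1.800: state=(1.351, 0.919)
t=2.000: state=(1.456, 0.815)
t=2.200: state=(1.589, 0.729)
t=2.400: state=(1.753, 0.660)
t=2.600: state=(1.952, 0.606)
t=2.800: state=(2.187, 0.566)
t=3.000: state=(2.462, 0.538)
t=3.200: state=(2.780, 0.524)
t=3.400: state=(3.142, 0.524)
t=3.460: state=(3.259, 0.527)
compare at T: x=3.259, y=0.527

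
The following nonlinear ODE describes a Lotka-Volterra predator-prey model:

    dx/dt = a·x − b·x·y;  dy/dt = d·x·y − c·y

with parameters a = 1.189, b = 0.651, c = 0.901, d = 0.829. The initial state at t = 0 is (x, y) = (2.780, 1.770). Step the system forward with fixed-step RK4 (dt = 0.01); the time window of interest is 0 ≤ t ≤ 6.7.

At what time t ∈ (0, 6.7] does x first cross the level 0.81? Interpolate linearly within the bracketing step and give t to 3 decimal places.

t=0.000: state=(2.780, 1.770)
step 1 (dt=0.01): k1=(0.102, 2.484), k2=(0.080, 2.503), k3=(0.079, 2.503), k4=(0.057, 2.521); state += dt/6·(k1+2k2+2k3+k4)
t=0.010: state=(2.781, 1.795)
t=0.020: state=(2.781, 1.820)
t=0.030: state=(2.781, 1.846)
continuing one RK4 step at a time; state shown every 25 steps (Δt=0.25):
t=0.250: state=(2.652, 2.494)
t=0.500: state=(2.224, 3.315)
t=0.750: state=(1.650, 3.956)
t=1.000: state=(1.137, 4.205)
t=1.220: state=(0.811, 4.112)
next step: t=1.230: state=(0.799, 4.103) — x has crossed 0.81
linear interpolation between t=1.220 (0.81140) and t=1.230 (0.79944) → t≈1.221

t = 1.221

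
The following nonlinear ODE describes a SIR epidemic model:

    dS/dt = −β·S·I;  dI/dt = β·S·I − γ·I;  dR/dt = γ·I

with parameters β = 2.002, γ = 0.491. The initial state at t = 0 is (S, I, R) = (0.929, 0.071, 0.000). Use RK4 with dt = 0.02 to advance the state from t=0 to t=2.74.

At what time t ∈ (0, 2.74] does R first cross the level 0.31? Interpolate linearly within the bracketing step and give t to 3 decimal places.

t=0.000: state=(0.929, 0.071, 0.000)
step 1 (dt=0.02): k1=(-0.132, 0.097, 0.035), k2=(-0.134, 0.098, 0.035), k3=(-0.134, 0.098, 0.035), k4=(-0.135, 0.099, 0.036); state += dt/6·(k1+2k2+2k3+k4)
t=0.020: state=(0.926, 0.073, 0.001)
t=0.040: state=(0.924, 0.075, 0.001)
t=0.060: state=(0.921, 0.077, 0.002)
continuing one RK4 step at a time; state shown every 5 steps (Δt=0.1):
t=0.100: state=(0.915, 0.081, 0.004)
t=0.200: state=(0.899, 0.093, 0.008)
t=0.300: state=(0.882, 0.106, 0.013)
t=0.400: state=(0.862, 0.120, 0.018)
t=0.500: state=(0.840, 0.135, 0.025)
t=0.600: state=(0.816, 0.152, 0.032)
t=0.700: state=(0.791, 0.170, 0.040)
t=0.800: state=(0.763, 0.189, 0.048)
t=0.900: state=(0.733, 0.209, 0.058)
t=1.000: state=(0.701, 0.230, 0.069)
t=1.100: state=(0.668, 0.251, 0.081)
t=1.200: state=(0.634, 0.272, 0.094)
t=1.300: state=(0.599, 0.293, 0.107)
t=1.400: state=(0.564, 0.314, 0.122)
t=1.500: state=(0.529, 0.333, 0.138)
t=1.600: state=(0.494, 0.351, 0.155)
t=1.700: state=(0.459, 0.368, 0.173)
t=1.800: state=(0.426, 0.383, 0.191)
t=1.900: state=(0.394, 0.396, 0.210)
t=2.000: state=(0.364, 0.406, 0.230)
t=2.100: state=(0.335, 0.415, 0.250)
t=2.200: state=(0.308, 0.421, 0.271)
t=2.300: state=(0.283, 0.425, 0.291)
t=2.380: state=(0.264, 0.427, 0.308)
next step: t=2.400: state=(0.260, 0.428, 0.312) — R has crossed 0.31
linear interpolation between t=2.380 (0.30817) and t=2.400 (0.31236) → t≈2.389

t = 2.389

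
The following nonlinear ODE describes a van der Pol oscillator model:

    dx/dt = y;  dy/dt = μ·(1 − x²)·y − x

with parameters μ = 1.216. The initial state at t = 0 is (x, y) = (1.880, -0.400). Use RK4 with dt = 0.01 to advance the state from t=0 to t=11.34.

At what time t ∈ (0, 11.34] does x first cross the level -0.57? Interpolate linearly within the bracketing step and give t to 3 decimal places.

t=0.000: state=(1.880, -0.400)
step 1 (dt=0.01): k1=(-0.400, -0.647), k2=(-0.403, -0.639), k3=(-0.403, -0.639), k4=(-0.406, -0.631); state += dt/6·(k1+2k2+2k3+k4)
t=0.010: state=(1.876, -0.406)
t=0.020: state=(1.872, -0.413)
t=0.030: state=(1.868, -0.419)
continuing one RK4 step at a time; state shown every 50 steps (Δt=0.5):
t=0.500: state=(1.619, -0.624)
t=1.000: state=(1.252, -0.868)
t=1.500: state=(0.709, -1.378)
t=2.000: state=(-0.238, -2.521)
t=2.120: state=(-0.559, -2.798)
next step: t=2.130: state=(-0.587, -2.815) — x has crossed -0.57
linear interpolation between t=2.120 (-0.55853) and t=2.130 (-0.58660) → t≈2.124

t = 2.124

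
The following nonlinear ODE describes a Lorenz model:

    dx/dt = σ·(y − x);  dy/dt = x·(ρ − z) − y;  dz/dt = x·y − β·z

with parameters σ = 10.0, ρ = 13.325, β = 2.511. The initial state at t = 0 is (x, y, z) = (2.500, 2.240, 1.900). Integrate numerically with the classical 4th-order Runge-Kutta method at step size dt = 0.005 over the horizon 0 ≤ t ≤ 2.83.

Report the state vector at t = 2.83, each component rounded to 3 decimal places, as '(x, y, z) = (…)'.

t=0.000: state=(2.500, 2.240, 1.900)
step 1 (dt=0.005): k1=(-2.600, 26.322, 0.829), k2=(-1.877, 26.177, 0.973), k3=(-1.899, 26.197, 0.976), k4=(-1.195, 26.071, 1.122); state += dt/6·(k1+2k2+2k3+k4)
t=0.005: state=(2.491, 2.371, 1.905)
t=0.010: state=(2.488, 2.501, 1.911)
t=0.015: state=(2.492, 2.630, 1.919)
continuing one RK4 step at a time; state shown every 20 steps (Δt=0.1):
t=0.100: state=(3.314, 4.978, 2.382)
t=0.200: state=(5.672, 8.670, 4.588)
t=0.300: state=(8.909, 11.918, 10.536)
t=0.400: state=(10.300, 9.474, 18.103)
t=0.500: state=(7.462, 3.394, 19.196)
t=0.600: state=(3.726, 0.752, 15.822)
t=0.700: state=(1.682, 0.453, 12.425)
t=0.800: state=(0.977, 0.672, 9.726)
t=0.900: state=(0.903, 1.012, 7.633)
t=1.000: state=(1.154, 1.546, 6.052)
t=1.100: state=(1.711, 2.458, 4.960)
t=1.200: state=(2.716, 4.022, 4.490)
t=1.300: state=(4.407, 6.511, 5.159)
t=1.400: state=(6.860, 9.522, 8.107)
t=1.500: state=(9.093, 10.427, 13.760)
t=1.600: state=(8.796, 6.858, 17.931)
t=1.700: state=(6.019, 2.973, 17.083)
t=1.800: state=(3.486, 1.613, 14.164)
t=1.900: state=(2.259, 1.593, 11.394)
t=2.000: state=(1.987, 2.045, 9.191)
t=2.100: state=(2.300, 2.855, 7.606)
t=2.200: state=(3.103, 4.168, 6.750)
t=2.300: state=(4.460, 6.111, 6.977)
t=2.400: state=(6.333, 8.328, 8.942)
t=2.500: state=(8.059, 9.238, 12.783)
t=2.600: state=(8.215, 7.271, 16.149)
t=2.700: state=(6.494, 4.324, 16.326)
t=2.800: state=(4.478, 2.807, 14.344)
t=2.830: state=(4.020, 2.640, 13.636)

(x, y, z) = (4.020, 2.640, 13.636)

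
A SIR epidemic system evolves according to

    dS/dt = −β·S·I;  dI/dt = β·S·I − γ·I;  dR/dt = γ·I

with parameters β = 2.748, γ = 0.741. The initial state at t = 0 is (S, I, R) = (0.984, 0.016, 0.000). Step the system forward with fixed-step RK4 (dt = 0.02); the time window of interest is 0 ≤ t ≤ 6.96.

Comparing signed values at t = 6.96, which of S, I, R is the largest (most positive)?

largest component: R

t=0.000: state=(0.984, 0.016, 0.000)
step 1 (dt=0.02): k1=(-0.043, 0.031, 0.012), k2=(-0.044, 0.032, 0.012), k3=(-0.044, 0.032, 0.012), k4=(-0.045, 0.033, 0.012); state += dt/6·(k1+2k2+2k3+k4)
t=0.020: state=(0.983, 0.017, 0.000)
t=0.040: state=(0.982, 0.017, 0.000)
t=0.060: state=(0.981, 0.018, 0.001)
continuing one RK4 step at a time; state shown every 25 steps (Δt=0.5):
t=0.500: state=(0.948, 0.042, 0.010)
t=1.000: state=(0.864, 0.101, 0.035)
t=1.500: state=(0.703, 0.206, 0.091)
t=2.000: state=(0.487, 0.323, 0.190)
t=2.500: state=(0.297, 0.380, 0.323)
t=3.000: state=(0.178, 0.361, 0.462)
t=3.500: state=(0.112, 0.302, 0.585)
t=4.000: state=(0.078, 0.237, 0.685)
t=4.500: state=(0.058, 0.180, 0.762)
t=5.000: state=(0.047, 0.133, 0.820)
t=5.500: state=(0.040, 0.098, 0.862)
t=6.000: state=(0.036, 0.071, 0.893)
t=6.500: state=(0.033, 0.051, 0.916)
t=6.960: state=(0.031, 0.038, 0.931)
compare at T: S=0.031, I=0.038, R=0.931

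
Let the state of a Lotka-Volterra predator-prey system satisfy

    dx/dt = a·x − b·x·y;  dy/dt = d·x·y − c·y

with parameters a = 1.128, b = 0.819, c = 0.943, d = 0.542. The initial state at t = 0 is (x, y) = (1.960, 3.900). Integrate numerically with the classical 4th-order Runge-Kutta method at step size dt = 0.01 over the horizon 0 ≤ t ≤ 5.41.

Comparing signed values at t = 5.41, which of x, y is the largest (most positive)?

t=0.000: state=(1.960, 3.900)
step 1 (dt=0.01): k1=(-4.050, 0.465), k2=(-4.011, 0.423), k3=(-4.011, 0.423), k4=(-3.973, 0.381); state += dt/6·(k1+2k2+2k3+k4)
t=0.010: state=(1.920, 3.904)
t=0.020: state=(1.881, 3.908)
t=0.030: state=(1.842, 3.910)
continuing one RK4 step at a time; state shown every 20 steps (Δt=0.2):
t=0.200: state=(1.298, 3.843)
t=0.400: state=(0.884, 3.576)
t=0.600: state=(0.635, 3.211)
t=0.800: state=(0.485, 2.824)
t=1.000: state=(0.395, 2.452)
t=1.200: state=(0.341, 2.112)
t=1.400: state=(0.310, 1.812)
t=1.600: state=(0.295, 1.550)
t=1.800: state=(0.292, 1.325)
t=2.000: state=(0.299, 1.133)
t=2.200: state=(0.316, 0.970)
t=2.400: state=(0.342, 0.832)
t=2.600: state=(0.377, 0.717)
t=2.800: state=(0.424, 0.620)
t=3.000: state=(0.483, 0.539)
t=3.200: state=(0.557, 0.472)
t=3.400: state=(0.649, 0.417)
t=3.600: state=(0.763, 0.373)
t=3.800: state=(0.902, 0.338)
t=4.000: state=(1.072, 0.311)
t=4.200: state=(1.278, 0.293)
t=4.400: state=(1.528, 0.282)
t=4.600: state=(1.829, 0.280)
t=4.800: state=(2.188, 0.288)
t=5.000: state=(2.611, 0.309)
t=5.200: state=(3.101, 0.349)
t=5.400: state=(3.652, 0.417)
t=5.410: state=(3.680, 0.421)
compare at T: x=3.680, y=0.421

largest component: x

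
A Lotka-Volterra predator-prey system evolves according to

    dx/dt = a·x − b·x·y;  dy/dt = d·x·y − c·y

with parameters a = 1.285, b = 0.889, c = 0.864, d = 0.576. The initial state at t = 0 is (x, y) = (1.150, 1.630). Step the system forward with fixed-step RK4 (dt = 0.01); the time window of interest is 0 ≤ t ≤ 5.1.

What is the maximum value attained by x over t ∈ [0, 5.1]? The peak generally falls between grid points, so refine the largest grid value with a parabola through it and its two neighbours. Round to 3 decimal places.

max x = 1.987

t=0.000: state=(1.150, 1.630)
step 1 (dt=0.01): k1=(-0.189, -0.329), k2=(-0.187, -0.329), k3=(-0.187, -0.329), k4=(-0.185, -0.330); state += dt/6·(k1+2k2+2k3+k4)
t=0.010: state=(1.148, 1.627)
t=0.020: state=(1.146, 1.623)
t=0.030: state=(1.145, 1.620)
continuing one RK4 step at a time; state shown every 20 steps (Δt=0.2):
t=0.200: state=(1.120, 1.563)
t=0.400: state=(1.103, 1.494)
t=0.600: state=(1.100, 1.427)
t=0.800: state=(1.110, 1.363)
t=1.000: state=(1.133, 1.305)
t=1.200: state=(1.167, 1.253)
t=1.400: state=(1.212, 1.209)
t=1.600: state=(1.268, 1.173)
t=1.800: state=(1.335, 1.147)
t=2.000: state=(1.410, 1.130)
t=2.200: state=(1.492, 1.123)
t=2.400: state=(1.580, 1.128)
t=2.600: state=(1.669, 1.144)
t=2.800: state=(1.757, 1.173)
t=3.000: state=(1.838, 1.214)
t=3.200: state=(1.907, 1.267)
t=3.400: state=(1.957, 1.332)
t=3.600: state=(1.984, 1.407)
t=3.800: state=(1.983, 1.488)
t=4.000: state=(1.954, 1.571)
t=4.200: state=(1.897, 1.650)
t=4.400: state=(1.818, 1.720)
t=4.600: state=(1.723, 1.774)
t=4.800: state=(1.619, 1.810)
t=5.000: state=(1.515, 1.824)
t=5.100: state=(1.465, 1.823)
largest grid value and its neighbours: x(3.690)=1.98726, x(3.700)=1.98727, x(3.710)=1.98722
parabola through these three points peaks at t≈3.697 with x≈1.98727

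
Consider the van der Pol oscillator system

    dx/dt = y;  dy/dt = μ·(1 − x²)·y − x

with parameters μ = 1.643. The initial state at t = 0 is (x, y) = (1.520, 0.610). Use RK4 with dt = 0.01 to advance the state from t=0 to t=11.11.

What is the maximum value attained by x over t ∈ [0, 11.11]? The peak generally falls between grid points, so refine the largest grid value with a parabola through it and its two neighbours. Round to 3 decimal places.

t=0.000: state=(1.520, 0.610)
step 1 (dt=0.01): k1=(0.610, -2.833), k2=(0.596, -2.815), k3=(0.596, -2.815), k4=(0.582, -2.796); state += dt/6·(k1+2k2+2k3+k4)
t=0.010: state=(1.526, 0.582)
t=0.020: state=(1.532, 0.554)
t=0.030: state=(1.537, 0.527)
continuing one RK4 step at a time; state shown every 50 steps (Δt=0.5):
t=0.500: state=(1.562, -0.274)
t=1.000: state=(1.338, -0.597)
t=1.500: state=(0.956, -0.973)
t=2.000: state=(0.267, -1.963)
t=2.500: state=(-1.149, -3.260)
t=3.000: state=(-1.999, -0.255)
t=3.500: state=(-1.918, 0.358)
t=4.000: state=(-1.708, 0.475)
t=4.500: state=(-1.439, 0.611)
t=5.000: state=(-1.074, 0.891)
t=5.500: state=(-0.471, 1.662)
t=6.000: state=(0.789, 3.365)
t=6.500: state=(1.956, 0.702)
t=7.000: state=(1.960, -0.313)
t=7.500: state=(1.764, -0.450)
t=8.000: state=(1.510, -0.571)
t=8.500: state=(1.175, -0.799)
t=9.000: state=(0.654, -1.389)
t=9.500: state=(-0.401, -3.032)
t=10.000: state=(-1.828, -1.474)
t=10.500: state=(-1.993, 0.235)
t=11.000: state=(-1.816, 0.426)
t=11.110: state=(-1.768, 0.448)
largest grid value and its neighbours: x(6.690)=2.01658, x(6.700)=2.01678, x(6.710)=2.01677
parabola through these three points peaks at t≈6.705 with x≈2.01680

max x = 2.017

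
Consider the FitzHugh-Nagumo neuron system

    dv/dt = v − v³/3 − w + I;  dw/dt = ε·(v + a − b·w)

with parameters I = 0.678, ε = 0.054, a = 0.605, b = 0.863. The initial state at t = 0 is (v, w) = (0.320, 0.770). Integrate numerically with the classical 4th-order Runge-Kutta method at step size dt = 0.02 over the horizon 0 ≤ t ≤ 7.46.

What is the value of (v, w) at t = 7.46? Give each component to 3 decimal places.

t=0.000: state=(0.320, 0.770)
step 1 (dt=0.02): k1=(0.217, 0.014), k2=(0.219, 0.014), k3=(0.219, 0.014), k4=(0.221, 0.014); state += dt/6·(k1+2k2+2k3+k4)
t=0.020: state=(0.324, 0.770)
t=0.040: state=(0.329, 0.771)
t=0.060: state=(0.333, 0.771)
continuing one RK4 step at a time; state shown every 25 steps (Δt=0.5):
t=0.500: state=(0.454, 0.779)
t=1.000: state=(0.645, 0.791)
t=1.500: state=(0.889, 0.810)
t=2.000: state=(1.148, 0.834)
t=2.500: state=(1.357, 0.865)
t=3.000: state=(1.483, 0.899)
t=3.500: state=(1.540, 0.935)
t=4.000: state=(1.557, 0.971)
t=4.500: state=(1.552, 1.006)
t=5.000: state=(1.537, 1.041)
t=5.500: state=(1.517, 1.074)
t=6.000: state=(1.495, 1.105)
t=6.500: state=(1.471, 1.135)
t=7.000: state=(1.447, 1.164)
t=7.460: state=(1.424, 1.190)

(v, w) = (1.424, 1.190)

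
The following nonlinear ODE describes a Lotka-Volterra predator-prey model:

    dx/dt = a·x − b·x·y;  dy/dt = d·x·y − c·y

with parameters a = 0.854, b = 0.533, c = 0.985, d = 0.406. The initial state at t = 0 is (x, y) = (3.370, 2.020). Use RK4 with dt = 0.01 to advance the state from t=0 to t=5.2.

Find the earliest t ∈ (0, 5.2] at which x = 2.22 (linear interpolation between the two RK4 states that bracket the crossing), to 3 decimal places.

t = 1.111

t=0.000: state=(3.370, 2.020)
step 1 (dt=0.01): k1=(-0.750, 0.774), k2=(-0.756, 0.773), k3=(-0.756, 0.772), k4=(-0.763, 0.771); state += dt/6·(k1+2k2+2k3+k4)
t=0.010: state=(3.362, 2.028)
t=0.020: state=(3.355, 2.035)
t=0.030: state=(3.347, 2.043)
continuing one RK4 step at a time; state shown every 20 steps (Δt=0.2):
t=0.200: state=(3.198, 2.166)
t=0.400: state=(2.991, 2.287)
t=0.600: state=(2.766, 2.373)
t=0.800: state=(2.541, 2.417)
t=1.000: state=(2.329, 2.419)
t=1.110: state=(2.221, 2.403)
next step: t=1.120: state=(2.211, 2.400) — x has crossed 2.22
linear interpolation between t=1.110 (2.22076) and t=1.120 (2.21132) → t≈1.111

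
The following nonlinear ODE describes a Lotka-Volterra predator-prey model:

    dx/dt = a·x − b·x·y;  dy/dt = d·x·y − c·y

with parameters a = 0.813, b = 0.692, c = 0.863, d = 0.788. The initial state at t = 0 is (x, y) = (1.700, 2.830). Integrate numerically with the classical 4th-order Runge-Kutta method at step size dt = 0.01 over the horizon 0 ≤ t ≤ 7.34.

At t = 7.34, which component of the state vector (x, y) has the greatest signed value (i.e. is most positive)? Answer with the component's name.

t=0.000: state=(1.700, 2.830)
step 1 (dt=0.01): k1=(-1.947, 1.349), k2=(-1.944, 1.330), k3=(-1.944, 1.330), k4=(-1.940, 1.312); state += dt/6·(k1+2k2+2k3+k4)
t=0.010: state=(1.681, 2.843)
t=0.020: state=(1.661, 2.856)
t=0.030: state=(1.642, 2.869)
continuing one RK4 step at a time; state shown every 25 steps (Δt=0.25):
t=0.250: state=(1.249, 3.045)
t=0.500: state=(0.902, 3.028)
t=0.750: state=(0.664, 2.843)
t=1.000: state=(0.509, 2.569)
t=1.250: state=(0.411, 2.265)
t=1.500: state=(0.349, 1.966)
t=1.750: state=(0.312, 1.691)
t=2.000: state=(0.292, 1.446)
t=2.250: state=(0.283, 1.233)
t=2.500: state=(0.285, 1.051)
t=2.750: state=(0.295, 0.897)
t=3.000: state=(0.314, 0.767)
t=3.250: state=(0.340, 0.659)
t=3.500: state=(0.374, 0.570)
t=3.750: state=(0.418, 0.497)
t=4.000: state=(0.473, 0.437)
t=4.250: state=(0.540, 0.389)
t=4.500: state=(0.621, 0.351)
t=4.750: state=(0.717, 0.323)
t=5.000: state=(0.833, 0.303)
t=5.250: state=(0.970, 0.292)
t=5.500: state=(1.130, 0.289)
t=5.750: state=(1.317, 0.296)
t=6.000: state=(1.530, 0.316)
t=6.250: state=(1.771, 0.352)
t=6.500: state=(2.032, 0.413)
t=6.750: state=(2.300, 0.510)
t=7.000: state=(2.549, 0.663)
t=7.250: state=(2.733, 0.900)
t=7.340: state=(2.770, 1.012)
compare at T: x=2.770, y=1.012

largest component: x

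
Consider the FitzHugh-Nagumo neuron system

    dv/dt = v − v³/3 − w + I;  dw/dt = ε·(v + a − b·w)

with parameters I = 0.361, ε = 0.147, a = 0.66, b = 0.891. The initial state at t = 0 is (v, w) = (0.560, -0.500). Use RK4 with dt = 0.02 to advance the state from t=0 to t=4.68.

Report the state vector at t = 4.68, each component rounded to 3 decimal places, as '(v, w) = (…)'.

(v, w) = (1.486, 0.906)

t=0.000: state=(0.560, -0.500)
step 1 (dt=0.02): k1=(1.362, 0.245), k2=(1.369, 0.247), k3=(1.369, 0.247), k4=(1.376, 0.248); state += dt/6·(k1+2k2+2k3+k4)
t=0.020: state=(0.587, -0.495)
t=0.040: state=(0.615, -0.490)
t=0.060: state=(0.643, -0.485)
continuing one RK4 step at a time; state shown every 10 steps (Δt=0.2):
t=0.200: state=(0.843, -0.448)
t=0.400: state=(1.131, -0.388)
t=0.600: state=(1.391, -0.322)
t=0.800: state=(1.595, -0.251)
t=1.000: state=(1.733, -0.177)
t=1.200: state=(1.814, -0.102)
t=1.400: state=(1.853, -0.027)
t=1.600: state=(1.866, 0.047)
t=1.800: state=(1.862, 0.119)
t=2.000: state=(1.848, 0.189)
t=2.200: state=(1.829, 0.257)
t=2.400: state=(1.806, 0.322)
t=2.600: state=(1.782, 0.385)
t=2.800: state=(1.756, 0.445)
t=3.000: state=(1.729, 0.504)
t=3.200: state=(1.701, 0.559)
t=3.400: state=(1.673, 0.613)
t=3.600: state=(1.645, 0.665)
t=3.800: state=(1.616, 0.714)
t=4.000: state=(1.587, 0.761)
t=4.200: state=(1.558, 0.806)
t=4.400: state=(1.528, 0.849)
t=4.600: state=(1.498, 0.890)
t=4.680: state=(1.486, 0.906)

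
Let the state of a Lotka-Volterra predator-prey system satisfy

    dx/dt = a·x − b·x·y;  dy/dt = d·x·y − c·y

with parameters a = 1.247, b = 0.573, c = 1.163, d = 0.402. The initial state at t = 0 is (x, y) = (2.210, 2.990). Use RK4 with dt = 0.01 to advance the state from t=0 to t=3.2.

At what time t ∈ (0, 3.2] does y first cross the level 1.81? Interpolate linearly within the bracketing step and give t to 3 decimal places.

t = 1.268

t=0.000: state=(2.210, 2.990)
step 1 (dt=0.01): k1=(-1.030, -0.821), k2=(-1.023, -0.826), k3=(-1.023, -0.826), k4=(-1.015, -0.831); state += dt/6·(k1+2k2+2k3+k4)
t=0.010: state=(2.200, 2.982)
t=0.020: state=(2.190, 2.973)
t=0.030: state=(2.180, 2.965)
continuing one RK4 step at a time; state shown every 20 steps (Δt=0.2):
t=0.200: state=(2.034, 2.809)
t=0.400: state=(1.913, 2.608)
t=0.600: state=(1.842, 2.403)
t=0.800: state=(1.816, 2.205)
t=1.000: state=(1.829, 2.023)
t=1.200: state=(1.879, 1.860)
t=1.260: state=(1.901, 1.816)
next step: t=1.270: state=(1.905, 1.809) — y has crossed 1.81
linear interpolation between t=1.260 (1.81578) and t=1.270 (1.80857) → t≈1.268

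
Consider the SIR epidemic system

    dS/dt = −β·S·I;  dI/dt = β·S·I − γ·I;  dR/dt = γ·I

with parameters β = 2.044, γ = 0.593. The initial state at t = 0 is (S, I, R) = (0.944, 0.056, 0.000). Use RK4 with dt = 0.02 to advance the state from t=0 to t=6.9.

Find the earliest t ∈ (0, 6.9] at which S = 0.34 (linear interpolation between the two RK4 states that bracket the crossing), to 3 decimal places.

t=0.000: state=(0.944, 0.056, 0.000)
step 1 (dt=0.02): k1=(-0.108, 0.075, 0.033), k2=(-0.109, 0.076, 0.034), k3=(-0.109, 0.076, 0.034), k4=(-0.111, 0.077, 0.034); state += dt/6·(k1+2k2+2k3+k4)
t=0.020: state=(0.942, 0.058, 0.001)
t=0.040: state=(0.940, 0.059, 0.001)
t=0.060: state=(0.937, 0.061, 0.002)
continuing one RK4 step at a time; state shown every 25 steps (Δt=0.5):
t=0.500: state=(0.871, 0.106, 0.023)
t=1.000: state=(0.754, 0.181, 0.065)
t=1.500: state=(0.599, 0.269, 0.132)
t=2.000: state=(0.438, 0.339, 0.223)
t=2.340: state=(0.343, 0.363, 0.294)
next step: t=2.360: state=(0.337, 0.364, 0.298) — S has crossed 0.34
linear interpolation between t=2.340 (0.34250) and t=2.360 (0.33745) → t≈2.350

t = 2.350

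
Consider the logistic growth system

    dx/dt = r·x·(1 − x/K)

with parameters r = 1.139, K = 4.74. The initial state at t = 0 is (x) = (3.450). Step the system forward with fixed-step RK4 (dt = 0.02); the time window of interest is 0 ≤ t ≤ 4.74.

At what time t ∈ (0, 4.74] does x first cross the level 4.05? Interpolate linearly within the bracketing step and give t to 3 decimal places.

t = 0.690

t=0.000: state=(3.450)
step 1 (dt=0.02): k1=(1.069), k2=(1.064), k3=(1.064), k4=(1.058); state += dt/6·(k1+2k2+2k3+k4)
t=0.020: state=(3.471)
t=0.040: state=(3.492)
t=0.060: state=(3.513)
continuing one RK4 step at a time; state shown every 10 steps (Δt=0.2):
t=0.200: state=(3.653)
t=0.400: state=(3.832)
t=0.600: state=(3.987)
t=0.680: state=(4.043)
next step: t=0.700: state=(4.057) — x has crossed 4.05
linear interpolation between t=0.680 (4.04318) and t=0.700 (4.05661) → t≈0.690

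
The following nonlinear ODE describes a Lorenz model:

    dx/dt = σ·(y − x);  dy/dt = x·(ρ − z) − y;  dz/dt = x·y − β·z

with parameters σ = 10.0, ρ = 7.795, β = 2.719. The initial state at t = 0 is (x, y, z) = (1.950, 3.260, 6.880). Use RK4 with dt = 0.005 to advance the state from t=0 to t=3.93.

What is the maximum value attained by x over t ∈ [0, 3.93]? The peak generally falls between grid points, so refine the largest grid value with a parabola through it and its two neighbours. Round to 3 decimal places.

max x = 5.034

t=0.000: state=(1.950, 3.260, 6.880)
step 1 (dt=0.005): k1=(13.100, -1.476, -12.350), k2=(12.736, -1.381, -12.166), k3=(12.747, -1.383, -12.170), k4=(12.394, -1.288, -11.990); state += dt/6·(k1+2k2+2k3+k4)
t=0.005: state=(2.014, 3.253, 6.819)
t=0.010: state=(2.074, 3.247, 6.760)
t=0.015: state=(2.131, 3.242, 6.703)
continuing one RK4 step at a time; state shown every 40 steps (Δt=0.2):
t=0.200: state=(3.198, 3.590, 5.426)
t=0.400: state=(4.076, 4.558, 5.478)
t=0.600: state=(4.901, 5.160, 6.682)
t=0.800: state=(4.909, 4.672, 7.706)
t=1.000: state=(4.252, 3.923, 7.461)
t=1.200: state=(3.828, 3.751, 6.650)
t=1.400: state=(3.924, 4.075, 6.173)
t=1.600: state=(4.315, 4.519, 6.341)
t=1.800: state=(4.600, 4.654, 6.894)
t=2.000: state=(4.513, 4.391, 7.205)
t=2.200: state=(4.235, 4.110, 7.025)
t=2.400: state=(4.092, 4.081, 6.677)
t=2.600: state=(4.173, 4.253, 6.524)
t=2.800: state=(4.348, 4.426, 6.657)
t=3.000: state=(4.433, 4.434, 6.887)
t=3.200: state=(4.365, 4.307, 6.968)
t=3.400: state=(4.251, 4.206, 6.861)
t=3.600: state=(4.211, 4.218, 6.720)
t=3.800: state=(4.262, 4.301, 6.684)
t=3.930: state=(4.312, 4.347, 6.726)
largest grid value and its neighbours: x(0.695)=5.03356, x(0.700)=5.03391, x(0.705)=5.03360
parabola through these three points peaks at t≈0.700 with x≈5.03391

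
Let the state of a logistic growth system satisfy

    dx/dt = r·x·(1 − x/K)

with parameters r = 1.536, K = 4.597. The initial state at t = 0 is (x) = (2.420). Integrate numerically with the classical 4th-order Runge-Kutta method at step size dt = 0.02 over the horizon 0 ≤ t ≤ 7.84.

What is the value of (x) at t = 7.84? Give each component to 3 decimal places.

t=0.000: state=(2.420)
step 1 (dt=0.02): k1=(1.760), k2=(1.759), k3=(1.759), k4=(1.757); state += dt/6·(k1+2k2+2k3+k4)
t=0.020: state=(2.455)
t=0.040: state=(2.490)
t=0.060: state=(2.525)
continuing one RK4 step at a time; state shown every 25 steps (Δt=0.5):
t=0.500: state=(3.243)
t=1.000: state=(3.851)
t=1.500: state=(4.218)
t=2.000: state=(4.413)
t=2.500: state=(4.510)
t=3.000: state=(4.556)
t=3.500: state=(4.578)
t=4.000: state=(4.588)
t=4.500: state=(4.593)
t=5.000: state=(4.595)
t=5.500: state=(4.596)
t=6.000: state=(4.597)
t=6.500: state=(4.597)
t=7.000: state=(4.597)
t=7.500: state=(4.597)
t=7.840: state=(4.597)

(x) = (4.597)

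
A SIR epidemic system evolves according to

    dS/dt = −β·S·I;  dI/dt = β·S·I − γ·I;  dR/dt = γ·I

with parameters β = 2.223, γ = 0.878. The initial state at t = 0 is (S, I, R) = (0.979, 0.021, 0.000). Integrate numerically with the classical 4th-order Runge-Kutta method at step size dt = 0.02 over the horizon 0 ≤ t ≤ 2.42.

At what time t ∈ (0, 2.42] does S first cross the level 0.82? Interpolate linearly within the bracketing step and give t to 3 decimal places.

t=0.000: state=(0.979, 0.021, 0.000)
step 1 (dt=0.02): k1=(-0.046, 0.027, 0.018), k2=(-0.046, 0.028, 0.019), k3=(-0.046, 0.028, 0.019), k4=(-0.047, 0.028, 0.019); state += dt/6·(k1+2k2+2k3+k4)
t=0.020: state=(0.978, 0.022, 0.000)
t=0.040: state=(0.977, 0.022, 0.001)
t=0.060: state=(0.976, 0.023, 0.001)
continuing one RK4 step at a time; state shown every 5 steps (Δt=0.1):
t=0.100: state=(0.974, 0.024, 0.002)
t=0.200: state=(0.969, 0.027, 0.004)
t=0.300: state=(0.962, 0.031, 0.007)
t=0.400: state=(0.955, 0.035, 0.010)
t=0.500: state=(0.948, 0.040, 0.013)
t=0.600: state=(0.939, 0.045, 0.017)
t=0.700: state=(0.929, 0.050, 0.021)
t=0.800: state=(0.918, 0.057, 0.025)
t=0.900: state=(0.906, 0.064, 0.031)
t=1.000: state=(0.892, 0.071, 0.037)
t=1.100: state=(0.877, 0.079, 0.043)
t=1.200: state=(0.861, 0.088, 0.051)
t=1.300: state=(0.844, 0.098, 0.059)
t=1.400: state=(0.825, 0.108, 0.068)
t=1.420: state=(0.821, 0.110, 0.070)
next step: t=1.440: state=(0.817, 0.112, 0.072) — S has crossed 0.82
linear interpolation between t=1.420 (0.82076) and t=1.440 (0.81673) → t≈1.424

t = 1.424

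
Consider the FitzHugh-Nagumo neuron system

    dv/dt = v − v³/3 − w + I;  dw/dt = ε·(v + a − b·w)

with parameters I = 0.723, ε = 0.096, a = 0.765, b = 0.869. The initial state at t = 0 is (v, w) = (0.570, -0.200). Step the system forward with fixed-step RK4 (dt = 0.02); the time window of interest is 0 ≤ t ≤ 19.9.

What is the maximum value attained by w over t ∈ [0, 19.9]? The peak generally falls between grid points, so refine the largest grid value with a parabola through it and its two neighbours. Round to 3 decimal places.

max w = 1.584

t=0.000: state=(0.570, -0.200)
step 1 (dt=0.02): k1=(1.431, 0.145), k2=(1.439, 0.146), k3=(1.439, 0.146), k4=(1.447, 0.147); state += dt/6·(k1+2k2+2k3+k4)
t=0.020: state=(0.599, -0.197)
t=0.040: state=(0.628, -0.194)
t=0.060: state=(0.657, -0.191)
continuing one RK4 step at a time; state shown every 50 steps (Δt=1):
t=1.000: state=(1.809, 0.005)
t=2.000: state=(1.948, 0.252)
t=3.000: state=(1.877, 0.479)
t=4.000: state=(1.793, 0.680)
t=5.000: state=(1.707, 0.857)
t=6.000: state=(1.621, 1.012)
t=7.000: state=(1.532, 1.147)
t=8.000: state=(1.440, 1.262)
t=9.000: state=(1.343, 1.360)
t=10.000: state=(1.237, 1.440)
t=11.000: state=(1.118, 1.504)
t=12.000: state=(0.975, 1.551)
t=13.000: state=(0.783, 1.578)
t=14.000: state=(0.473, 1.581)
t=15.000: state=(-0.189, 1.542)
t=16.000: state=(-1.467, 1.414)
t=17.000: state=(-1.919, 1.207)
t=18.000: state=(-1.885, 1.004)
t=19.000: state=(-1.814, 0.824)
t=19.900: state=(-1.747, 0.680)
largest grid value and its neighbours: w(13.600)=1.58374, w(13.620)=1.58375, w(13.640)=1.58375
parabola through these three points peaks at t≈13.626 with w≈1.58375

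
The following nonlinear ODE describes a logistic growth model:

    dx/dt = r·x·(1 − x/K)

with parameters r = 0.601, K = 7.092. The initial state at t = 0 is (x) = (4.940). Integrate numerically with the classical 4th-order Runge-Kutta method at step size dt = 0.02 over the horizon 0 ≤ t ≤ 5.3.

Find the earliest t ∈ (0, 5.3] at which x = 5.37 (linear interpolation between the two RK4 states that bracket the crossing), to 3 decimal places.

t = 0.510

t=0.000: state=(4.940)
step 1 (dt=0.02): k1=(0.901), k2=(0.899), k3=(0.899), k4=(0.897); state += dt/6·(k1+2k2+2k3+k4)
t=0.020: state=(4.958)
t=0.040: state=(4.976)
t=0.060: state=(4.994)
continuing one RK4 step at a time; state shown every 10 steps (Δt=0.2):
t=0.200: state=(5.116)
t=0.400: state=(5.283)
t=0.500: state=(5.362)
next step: t=0.520: state=(5.378) — x has crossed 5.37
linear interpolation between t=0.500 (5.36233) and t=0.520 (5.37800) → t≈0.510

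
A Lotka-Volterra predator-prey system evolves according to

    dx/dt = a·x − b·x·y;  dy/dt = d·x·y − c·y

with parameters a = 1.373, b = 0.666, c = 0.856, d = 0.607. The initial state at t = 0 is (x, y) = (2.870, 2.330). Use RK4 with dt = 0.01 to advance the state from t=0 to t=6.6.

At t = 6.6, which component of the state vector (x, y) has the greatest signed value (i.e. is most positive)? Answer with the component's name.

largest component: y

t=0.000: state=(2.870, 2.330)
step 1 (dt=0.01): k1=(-0.513, 2.065), k2=(-0.532, 2.070), k3=(-0.532, 2.070), k4=(-0.552, 2.075); state += dt/6·(k1+2k2+2k3+k4)
t=0.010: state=(2.865, 2.351)
t=0.020: state=(2.859, 2.372)
t=0.030: state=(2.853, 2.392)
continuing one RK4 step at a time; state shown every 25 steps (Δt=0.25):
t=0.250: state=(2.626, 2.863)
t=0.500: state=(2.205, 3.339)
t=0.750: state=(1.734, 3.634)
t=1.000: state=(1.323, 3.696)
t=1.250: state=(1.017, 3.559)
t=1.500: state=(0.809, 3.297)
t=1.750: state=(0.676, 2.977)
t=2.000: state=(0.597, 2.646)
t=2.250: state=(0.556, 2.330)
t=2.500: state=(0.545, 2.045)
t=2.750: state=(0.558, 1.794)
t=3.000: state=(0.595, 1.581)
t=3.250: state=(0.654, 1.403)
t=3.500: state=(0.739, 1.258)
t=3.750: state=(0.853, 1.146)
t=4.000: state=(1.001, 1.064)
t=4.250: state=(1.187, 1.014)
t=4.500: state=(1.416, 0.997)
t=4.750: state=(1.689, 1.018)
t=5.000: state=(1.999, 1.087)
t=5.250: state=(2.328, 1.219)
t=5.500: state=(2.635, 1.435)
t=5.750: state=(2.852, 1.759)
t=6.000: state=(2.895, 2.202)
t=6.250: state=(2.708, 2.728)
t=6.500: state=(2.321, 3.232)
t=6.600: state=(2.135, 3.397)
compare at T: x=2.135, y=3.397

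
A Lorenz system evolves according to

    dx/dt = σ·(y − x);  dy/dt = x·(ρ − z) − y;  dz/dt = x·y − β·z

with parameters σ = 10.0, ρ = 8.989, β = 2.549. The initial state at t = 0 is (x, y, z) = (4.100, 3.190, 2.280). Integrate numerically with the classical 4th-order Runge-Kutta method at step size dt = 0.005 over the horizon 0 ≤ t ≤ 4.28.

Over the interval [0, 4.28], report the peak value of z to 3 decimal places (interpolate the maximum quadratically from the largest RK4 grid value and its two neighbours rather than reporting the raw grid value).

t=0.000: state=(4.100, 3.190, 2.280)
step 1 (dt=0.005): k1=(-9.100, 24.317, 7.267), k2=(-8.265, 24.029, 7.396), k3=(-8.293, 24.043, 7.399), k4=(-7.483, 23.768, 7.529); state += dt/6·(k1+2k2+2k3+k4)
t=0.005: state=(4.059, 3.310, 2.317)
t=0.010: state=(4.025, 3.428, 2.355)
t=0.015: state=(3.999, 3.543, 2.395)
continuing one RK4 step at a time; state shown every 40 steps (Δt=0.2):
t=0.200: state=(5.593, 7.000, 5.313)
t=0.400: state=(6.975, 6.443, 10.820)
t=0.600: state=(4.357, 2.950, 10.504)
t=0.800: state=(2.663, 2.355, 7.569)
t=1.000: state=(2.775, 3.130, 5.654)
t=1.200: state=(3.945, 4.722, 5.482)
t=1.400: state=(5.491, 6.080, 7.529)
t=1.600: state=(5.616, 5.135, 9.707)
t=1.800: state=(4.276, 3.644, 9.115)
t=2.000: state=(3.545, 3.457, 7.520)
t=2.200: state=(3.823, 4.150, 6.670)
t=2.400: state=(4.648, 5.074, 7.129)
t=2.600: state=(5.189, 5.233, 8.409)
t=2.800: state=(4.820, 4.480, 8.898)
t=3.000: state=(4.188, 3.965, 8.243)
t=3.200: state=(4.037, 4.104, 7.489)
t=3.400: state=(4.368, 4.596, 7.363)
t=3.600: state=(4.777, 4.915, 7.892)
t=3.800: state=(4.815, 4.717, 8.413)
t=4.000: state=(4.506, 4.338, 8.341)
t=4.200: state=(4.277, 4.233, 7.914)
t=4.280: state=(4.267, 4.286, 7.769)
largest grid value and its neighbours: z(0.475)=11.50601, z(0.480)=11.50922, z(0.485)=11.50763
parabola through these three points peaks at t≈0.481 with z≈11.50929

max z = 11.509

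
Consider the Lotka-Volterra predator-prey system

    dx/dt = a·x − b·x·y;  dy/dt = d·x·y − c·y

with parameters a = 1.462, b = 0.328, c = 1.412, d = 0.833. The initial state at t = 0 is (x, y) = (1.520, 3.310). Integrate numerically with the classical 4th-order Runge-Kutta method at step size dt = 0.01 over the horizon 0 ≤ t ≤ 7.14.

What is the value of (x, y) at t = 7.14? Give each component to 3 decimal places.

(x, y) = (1.416, 5.662)

t=0.000: state=(1.520, 3.310)
step 1 (dt=0.01): k1=(0.572, -0.483), k2=(0.574, -0.474), k3=(0.574, -0.474), k4=(0.577, -0.466); state += dt/6·(k1+2k2+2k3+k4)
t=0.010: state=(1.526, 3.305)
t=0.020: state=(1.532, 3.301)
t=0.030: state=(1.537, 3.296)
continuing one RK4 step at a time; state shown every 25 steps (Δt=0.25):
t=0.250: state=(1.676, 3.242)
t=0.500: state=(1.849, 3.288)
t=0.750: state=(2.023, 3.458)
t=1.000: state=(2.171, 3.762)
t=1.250: state=(2.259, 4.198)
t=1.500: state=(2.259, 4.730)
t=1.750: state=(2.160, 5.273)
t=2.000: state=(1.982, 5.708)
t=2.250: state=(1.770, 5.928)
t=2.500: state=(1.568, 5.893)
t=2.750: state=(1.407, 5.639)
t=3.000: state=(1.297, 5.245)
t=3.250: state=(1.238, 4.794)
t=3.500: state=(1.227, 4.351)
t=3.750: state=(1.258, 3.957)
t=4.000: state=(1.329, 3.637)
t=4.250: state=(1.436, 3.406)
t=4.500: state=(1.575, 3.272)
t=4.750: state=(1.739, 3.245)
t=5.000: state=(1.915, 3.336)
t=5.250: state=(2.083, 3.555)
t=5.500: state=(2.212, 3.910)
t=5.750: state=(2.271, 4.388)
t=6.000: state=(2.233, 4.936)
t=6.250: state=(2.101, 5.454)
t=6.500: state=(1.905, 5.819)
t=6.750: state=(1.692, 5.945)
t=7.000: state=(1.503, 5.821)
t=7.140: state=(1.416, 5.662)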